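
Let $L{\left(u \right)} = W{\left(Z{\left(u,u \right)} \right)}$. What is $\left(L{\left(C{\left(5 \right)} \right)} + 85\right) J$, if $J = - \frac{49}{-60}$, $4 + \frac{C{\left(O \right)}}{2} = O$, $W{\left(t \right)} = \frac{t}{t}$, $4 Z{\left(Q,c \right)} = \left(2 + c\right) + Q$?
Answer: $\frac{2107}{30} \approx 70.233$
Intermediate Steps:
$Z{\left(Q,c \right)} = \frac{1}{2} + \frac{Q}{4} + \frac{c}{4}$ ($Z{\left(Q,c \right)} = \frac{\left(2 + c\right) + Q}{4} = \frac{2 + Q + c}{4} = \frac{1}{2} + \frac{Q}{4} + \frac{c}{4}$)
$W{\left(t \right)} = 1$
$C{\left(O \right)} = -8 + 2 O$
$J = \frac{49}{60}$ ($J = \left(-49\right) \left(- \frac{1}{60}\right) = \frac{49}{60} \approx 0.81667$)
$L{\left(u \right)} = 1$
$\left(L{\left(C{\left(5 \right)} \right)} + 85\right) J = \left(1 + 85\right) \frac{49}{60} = 86 \cdot \frac{49}{60} = \frac{2107}{30}$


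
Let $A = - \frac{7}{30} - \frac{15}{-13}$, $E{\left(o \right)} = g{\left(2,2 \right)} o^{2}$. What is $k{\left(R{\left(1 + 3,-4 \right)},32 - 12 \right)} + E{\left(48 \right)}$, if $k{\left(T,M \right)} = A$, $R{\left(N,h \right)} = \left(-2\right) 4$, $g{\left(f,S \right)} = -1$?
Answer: $- \frac{898201}{390} \approx -2303.1$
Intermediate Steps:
$R{\left(N,h \right)} = -8$
$E{\left(o \right)} = - o^{2}$
$A = \frac{359}{390}$ ($A = \left(-7\right) \frac{1}{30} - - \frac{15}{13} = - \frac{7}{30} + \frac{15}{13} = \frac{359}{390} \approx 0.92051$)
$k{\left(T,M \right)} = \frac{359}{390}$
$k{\left(R{\left(1 + 3,-4 \right)},32 - 12 \right)} + E{\left(48 \right)} = \frac{359}{390} - 48^{2} = \frac{359}{390} - 2304 = - \frac{898201}{390}$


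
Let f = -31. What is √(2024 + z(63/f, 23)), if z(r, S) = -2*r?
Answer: √1948970/31 ≈ 45.034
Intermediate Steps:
√(2024 + z(63/f, 23)) = √(2024 - 126/(-31)) = √(2024 - 126*(-1)/31) = √(2024 - 2*(-63/31)) = √(2024 + 126/31) = √(62870/31) = √1948970/31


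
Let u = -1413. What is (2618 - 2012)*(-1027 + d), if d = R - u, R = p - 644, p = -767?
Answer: -621150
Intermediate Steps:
R = -1411 (R = -767 - 644 = -1411)
d = 2 (d = -1411 - 1*(-1413) = -1411 + 1413 = 2)
(2618 - 2012)*(-1027 + d) = (2618 - 2012)*(-1027 + 2) = 606*(-1025) = -621150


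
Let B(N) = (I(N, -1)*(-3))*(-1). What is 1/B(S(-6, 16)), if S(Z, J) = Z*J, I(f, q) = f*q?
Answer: 1/288 ≈ 0.0034722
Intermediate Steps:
S(Z, J) = J*Z
B(N) = -3*N (B(N) = ((N*(-1))*(-3))*(-1) = (-N*(-3))*(-1) = (3*N)*(-1) = -3*N)
1/B(S(-6, 16)) = 1/(-48*(-6)) = 1/(-3*(-96)) = 1/288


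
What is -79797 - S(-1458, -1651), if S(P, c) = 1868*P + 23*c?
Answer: 2681720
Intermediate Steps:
S(P, c) = 23*c + 1868*P
-79797 - S(-1458, -1651) = -79797 - (23*(-1651) + 1868*(-1458)) = -79797 - (-37973 - 2723544) = -79797 - 1*(-2761517) = -79797 + 2761517 = 2681720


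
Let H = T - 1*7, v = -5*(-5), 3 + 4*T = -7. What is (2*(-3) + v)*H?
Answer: -361/2 ≈ -180.50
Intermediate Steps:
T = -5/2 (T = -3/4 + (1/4)*(-7) = -3/4 - 7/4 = -5/2 ≈ -2.5000)
v = 25
H = -19/2 (H = -5/2 - 1*7 = -5/2 - 7 = -19/2 ≈ -9.5000)
(2*(-3) + v)*H = (2*(-3) + 25)*(-19/2) = (-6 + 25)*(-19/2) = 19*(-19/2) = -361/2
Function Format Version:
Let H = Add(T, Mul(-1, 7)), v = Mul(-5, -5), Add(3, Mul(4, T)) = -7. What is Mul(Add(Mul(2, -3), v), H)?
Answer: Rational(-361, 2) ≈ -180.50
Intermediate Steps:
T = Rational(-5, 2) (T = Add(Rational(-3, 4), Mul(Rational(1, 4), -7)) = Add(Rational(-3, 4), Rational(-7, 4)) = Rational(-5, 2) ≈ -2.5000)
v = 25
H = Rational(-19, 2) (H = Add(Rational(-5, 2), Mul(-1, 7)) = Add(Rational(-5, 2), -7) = Rational(-19, 2) ≈ -9.5000)
Mul(Add(Mul(2, -3), v), H) = Mul(Add(Mul(2, -3), 25), Rational(-19, 2)) = Mul(Add(-6, 25), Rational(-19, 2)) = Mul(19, Rational(-19, 2)) = Rational(-361, 2)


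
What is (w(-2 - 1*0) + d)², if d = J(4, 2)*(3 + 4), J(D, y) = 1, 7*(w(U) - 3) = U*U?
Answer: 5476/49 ≈ 111.76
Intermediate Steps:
w(U) = 3 + U²/7 (w(U) = 3 + (U*U)/7 = 3 + U²/7)
d = 7 (d = 1*(3 + 4) = 1*7 = 7)
(w(-2 - 1*0) + d)² = ((3 + (-2 - 1*0)²/7) + 7)² = ((3 + (-2 + 0)²/7) + 7)² = ((3 + (⅐)*(-2)²) + 7)² = ((3 + (⅐)*4) + 7)² = ((3 + 4/7) + 7)² = (25/7 + 7)² = (74/7)² = 5476/49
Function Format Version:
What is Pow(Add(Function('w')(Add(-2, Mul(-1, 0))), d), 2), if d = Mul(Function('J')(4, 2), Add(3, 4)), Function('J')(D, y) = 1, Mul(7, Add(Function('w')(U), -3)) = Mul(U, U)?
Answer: Rational(5476, 49) ≈ 111.76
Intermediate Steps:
Function('w')(U) = Add(3, Mul(Rational(1, 7), Pow(U, 2))) (Function('w')(U) = Add(3, Mul(Rational(1, 7), Mul(U, U))) = Add(3, Mul(Rational(1, 7), Pow(U, 2))))
d = 7 (d = Mul(1, Add(3, 4)) = Mul(1, 7) = 7)
Pow(Add(Function('w')(Add(-2, Mul(-1, 0))), d), 2) = Pow(Add(Add(3, Mul(Rational(1, 7), Pow(Add(-2, Mul(-1, 0)), 2))), 7), 2) = Pow(Add(Add(3, Mul(Rational(1, 7), Pow(Add(-2, 0), 2))), 7), 2) = Pow(Add(Add(3, Mul(Rational(1, 7), Pow(-2, 2))), 7), 2) = Pow(Add(Add(3, Mul(Rational(1, 7), 4)), 7), 2) = Pow(Add(Add(3, Rational(4, 7)), 7), 2) = Pow(Add(Rational(25, 7), 7), 2) = Pow(Rational(74, 7), 2) = Rational(5476, 49)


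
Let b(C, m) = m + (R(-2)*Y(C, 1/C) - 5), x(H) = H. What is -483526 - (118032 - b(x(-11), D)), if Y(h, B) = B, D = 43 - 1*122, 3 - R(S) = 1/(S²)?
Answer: -2406569/4 ≈ -6.0164e+5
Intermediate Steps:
R(S) = 3 - 1/S² (R(S) = 3 - 1/(S²) = 3 - 1/S²)
D = -79 (D = 43 - 122 = -79)
b(C, m) = -5 + m + 11/(4*C) (b(C, m) = m + ((3 - 1/(-2)²)/C - 5) = m + ((3 - 1*¼)/C - 5) = m + ((3 - ¼)/C - 5) = m + (11/(4*C) - 5) = m + (-5 + 11/(4*C)) = -5 + m + 11/(4*C))
-483526 - (118032 - b(x(-11), D)) = -483526 - (118032 - (-5 - 79 + (11/4)/(-11))) = -483526 - (118032 - (-5 - 79 + (11/4)*(-1/11))) = -483526 - (118032 - (-5 - 79 - ¼)) = -483526 - (118032 - 1*(-337/4)) = -483526 - (118032 + 337/4) = -483526 - 1*472465/4 = -483526 - 472465/4 = -2406569/4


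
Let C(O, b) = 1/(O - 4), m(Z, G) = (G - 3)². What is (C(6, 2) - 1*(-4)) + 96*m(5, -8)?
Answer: 23241/2 ≈ 11621.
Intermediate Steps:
m(Z, G) = (-3 + G)²
C(O, b) = 1/(-4 + O)
(C(6, 2) - 1*(-4)) + 96*m(5, -8) = (1/(-4 + 6) - 1*(-4)) + 96*(-3 - 8)² = (1/2 + 4) + 96*(-11)² = (½ + 4) + 96*121 = 9/2 + 11616 = 23241/2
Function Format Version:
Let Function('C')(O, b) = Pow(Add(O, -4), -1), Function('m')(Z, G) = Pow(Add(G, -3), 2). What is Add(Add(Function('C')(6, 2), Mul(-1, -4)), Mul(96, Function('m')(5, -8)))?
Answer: Rational(23241, 2) ≈ 11621.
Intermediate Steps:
Function('m')(Z, G) = Pow(Add(-3, G), 2)
Function('C')(O, b) = Pow(Add(-4, O), -1)
Add(Add(Function('C')(6, 2), Mul(-1, -4)), Mul(96, Function('m')(5, -8))) = Add(Add(Pow(Add(-4, 6), -1), Mul(-1, -4)), Mul(96, Pow(Add(-3, -8), 2))) = Add(Add(Pow(2, -1), 4), Mul(96, Pow(-11, 2))) = Add(Add(Rational(1, 2), 4), Mul(96, 121)) = Add(Rational(9, 2), 11616) = Rational(23241, 2)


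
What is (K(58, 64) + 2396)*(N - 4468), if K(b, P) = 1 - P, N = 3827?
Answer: -1495453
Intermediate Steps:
(K(58, 64) + 2396)*(N - 4468) = ((1 - 1*64) + 2396)*(3827 - 4468) = ((1 - 64) + 2396)*(-641) = (-63 + 2396)*(-641) = 2333*(-641) = -1495453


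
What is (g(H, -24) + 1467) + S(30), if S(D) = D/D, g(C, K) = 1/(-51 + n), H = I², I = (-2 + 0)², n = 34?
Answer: 24955/17 ≈ 1467.9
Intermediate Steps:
I = 4 (I = (-2)² = 4)
H = 16 (H = 4² = 16)
g(C, K) = -1/17 (g(C, K) = 1/(-51 + 34) = 1/(-17) = -1/17)
S(D) = 1
(g(H, -24) + 1467) + S(30) = (-1/17 + 1467) + 1 = 24938/17 + 1 = 24955/17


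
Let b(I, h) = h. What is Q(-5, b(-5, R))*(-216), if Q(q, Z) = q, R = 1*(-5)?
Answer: 1080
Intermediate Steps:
R = -5
Q(-5, b(-5, R))*(-216) = -5*(-216) = 1080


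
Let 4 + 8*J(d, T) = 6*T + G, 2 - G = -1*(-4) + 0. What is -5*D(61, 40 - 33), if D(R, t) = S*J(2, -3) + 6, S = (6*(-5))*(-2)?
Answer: 870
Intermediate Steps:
G = -2 (G = 2 - (-1*(-4) + 0) = 2 - (4 + 0) = 2 - 1*4 = 2 - 4 = -2)
J(d, T) = -¾ + 3*T/4 (J(d, T) = -½ + (6*T - 2)/8 = -½ + (-2 + 6*T)/8 = -½ + (-¼ + 3*T/4) = -¾ + 3*T/4)
S = 60 (S = -30*(-2) = 60)
D(R, t) = -174 (D(R, t) = 60*(-¾ + (¾)*(-3)) + 6 = 60*(-¾ - 9/4) + 6 = 60*(-3) + 6 = -180 + 6 = -174)
-5*D(61, 40 - 33) = -5*(-174) = 870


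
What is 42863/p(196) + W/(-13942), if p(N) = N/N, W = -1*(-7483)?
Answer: 597588463/13942 ≈ 42862.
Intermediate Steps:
W = 7483
p(N) = 1
42863/p(196) + W/(-13942) = 42863/1 + 7483/(-13942) = 42863*1 + 7483*(-1/13942) = 42863 - 7483/13942 = 597588463/13942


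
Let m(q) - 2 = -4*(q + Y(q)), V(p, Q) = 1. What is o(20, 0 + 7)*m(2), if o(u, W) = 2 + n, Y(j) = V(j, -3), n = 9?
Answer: -110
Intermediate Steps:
Y(j) = 1
o(u, W) = 11 (o(u, W) = 2 + 9 = 11)
m(q) = -2 - 4*q (m(q) = 2 - 4*(q + 1) = 2 - 4*(1 + q) = 2 + (-4 - 4*q) = -2 - 4*q)
o(20, 0 + 7)*m(2) = 11*(-2 - 4*2) = 11*(-2 - 8) = 11*(-10) = -110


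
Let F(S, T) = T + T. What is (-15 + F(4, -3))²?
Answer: 441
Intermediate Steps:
F(S, T) = 2*T
(-15 + F(4, -3))² = (-15 + 2*(-3))² = (-15 - 6)² = (-21)² = 441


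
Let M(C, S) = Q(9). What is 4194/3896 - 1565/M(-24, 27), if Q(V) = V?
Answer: -3029747/17532 ≈ -172.81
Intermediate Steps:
M(C, S) = 9
4194/3896 - 1565/M(-24, 27) = 4194/3896 - 1565/9 = 4194*(1/3896) - 1565*1/9 = 2097/1948 - 1565/9 = -3029747/17532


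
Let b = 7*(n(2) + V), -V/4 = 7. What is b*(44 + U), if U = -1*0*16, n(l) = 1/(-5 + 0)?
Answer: -43428/5 ≈ -8685.6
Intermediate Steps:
V = -28 (V = -4*7 = -28)
n(l) = -⅕ (n(l) = 1/(-5) = -⅕)
b = -987/5 (b = 7*(-⅕ - 28) = 7*(-141/5) = -987/5 ≈ -197.40)
U = 0 (U = 0*16 = 0)
b*(44 + U) = -987*(44 + 0)/5 = -987/5*44 = -43428/5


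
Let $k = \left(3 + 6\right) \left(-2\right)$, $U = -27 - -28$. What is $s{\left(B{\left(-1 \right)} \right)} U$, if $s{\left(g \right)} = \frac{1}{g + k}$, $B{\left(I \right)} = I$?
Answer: $- \frac{1}{19} \approx -0.052632$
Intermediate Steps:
$U = 1$ ($U = -27 + 28 = 1$)
$k = -18$ ($k = 9 \left(-2\right) = -18$)
$s{\left(g \right)} = \frac{1}{-18 + g}$ ($s{\left(g \right)} = \frac{1}{g - 18} = \frac{1}{-18 + g}$)
$s{\left(B{\left(-1 \right)} \right)} U = \frac{1}{-18 - 1} \cdot 1 = \frac{1}{-19} \cdot 1 = \left(- \frac{1}{19}\right) 1 = - \frac{1}{19}$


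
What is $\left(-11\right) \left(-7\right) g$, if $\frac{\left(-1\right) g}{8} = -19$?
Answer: $11704$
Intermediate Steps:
$g = 152$ ($g = \left(-8\right) \left(-19\right) = 152$)
$\left(-11\right) \left(-7\right) g = \left(-11\right) \left(-7\right) 152 = 77 \cdot 152 = 11704$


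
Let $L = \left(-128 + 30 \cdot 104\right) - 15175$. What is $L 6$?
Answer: $-73098$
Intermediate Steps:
$L = -12183$ ($L = \left(-128 + 3120\right) - 15175 = 2992 - 15175 = -12183$)
$L 6 = \left(-12183\right) 6 = -73098$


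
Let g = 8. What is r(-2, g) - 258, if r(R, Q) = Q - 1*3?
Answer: -253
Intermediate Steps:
r(R, Q) = -3 + Q (r(R, Q) = Q - 3 = -3 + Q)
r(-2, g) - 258 = (-3 + 8) - 258 = 5 - 258 = -253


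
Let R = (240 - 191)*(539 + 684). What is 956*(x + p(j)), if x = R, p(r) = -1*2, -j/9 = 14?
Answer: 57288300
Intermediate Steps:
j = -126 (j = -9*14 = -126)
R = 59927 (R = 49*1223 = 59927)
p(r) = -2
x = 59927
956*(x + p(j)) = 956*(59927 - 2) = 956*59925 = 57288300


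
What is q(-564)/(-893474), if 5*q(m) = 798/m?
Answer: 133/419932780 ≈ 3.1672e-7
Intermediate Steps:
q(m) = 798/(5*m) (q(m) = (798/m)/5 = 798/(5*m))
q(-564)/(-893474) = ((798/5)/(-564))/(-893474) = ((798/5)*(-1/564))*(-1/893474) = -133/470*(-1/893474) = 133/419932780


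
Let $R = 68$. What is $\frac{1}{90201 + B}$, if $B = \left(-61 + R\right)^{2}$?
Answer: $\frac{1}{90250} \approx 1.108 \cdot 10^{-5}$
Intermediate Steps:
$B = 49$ ($B = \left(-61 + 68\right)^{2} = 7^{2} = 49$)
$\frac{1}{90201 + B} = \frac{1}{90201 + 49} = \frac{1}{90250}$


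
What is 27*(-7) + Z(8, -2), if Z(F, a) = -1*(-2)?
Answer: -187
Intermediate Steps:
Z(F, a) = 2
27*(-7) + Z(8, -2) = 27*(-7) + 2 = -189 + 2 = -187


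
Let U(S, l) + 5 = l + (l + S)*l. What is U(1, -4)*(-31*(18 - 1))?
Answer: -1581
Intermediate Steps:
U(S, l) = -5 + l + l*(S + l) (U(S, l) = -5 + (l + (l + S)*l) = -5 + (l + (S + l)*l) = -5 + (l + l*(S + l)) = -5 + l + l*(S + l))
U(1, -4)*(-31*(18 - 1)) = (-5 - 4 + (-4)**2 + 1*(-4))*(-31*(18 - 1)) = (-5 - 4 + 16 - 4)*(-31*17) = 3*(-527) = -1581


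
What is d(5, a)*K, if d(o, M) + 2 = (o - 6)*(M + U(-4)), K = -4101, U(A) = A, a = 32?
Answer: 123030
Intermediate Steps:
d(o, M) = -2 + (-6 + o)*(-4 + M) (d(o, M) = -2 + (o - 6)*(M - 4) = -2 + (-6 + o)*(-4 + M))
d(5, a)*K = (22 - 6*32 - 4*5 + 32*5)*(-4101) = (22 - 192 - 20 + 160)*(-4101) = -30*(-4101) = 123030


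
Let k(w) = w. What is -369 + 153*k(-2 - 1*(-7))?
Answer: 396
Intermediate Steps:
-369 + 153*k(-2 - 1*(-7)) = -369 + 153*(-2 - 1*(-7)) = -369 + 153*(-2 + 7) = -369 + 153*5 = -369 + 765 = 396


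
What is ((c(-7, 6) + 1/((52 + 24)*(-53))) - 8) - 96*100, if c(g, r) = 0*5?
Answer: -38701025/4028 ≈ -9608.0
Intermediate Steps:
c(g, r) = 0
((c(-7, 6) + 1/((52 + 24)*(-53))) - 8) - 96*100 = ((0 + 1/((52 + 24)*(-53))) - 8) - 96*100 = ((0 - 1/53/76) - 8) - 9600 = ((0 + (1/76)*(-1/53)) - 8) - 9600 = ((0 - 1/4028) - 8) - 9600 = (-1/4028 - 8) - 9600 = -32225/4028 - 9600 = -38701025/4028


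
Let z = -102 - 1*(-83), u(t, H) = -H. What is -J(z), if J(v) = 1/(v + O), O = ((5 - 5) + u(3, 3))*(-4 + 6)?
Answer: 1/25 ≈ 0.040000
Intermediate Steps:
O = -6 (O = ((5 - 5) - 1*3)*(-4 + 6) = (0 - 3)*2 = -3*2 = -6)
z = -19 (z = -102 + 83 = -19)
J(v) = 1/(-6 + v) (J(v) = 1/(v - 6) = 1/(-6 + v))
-J(z) = -1/(-6 - 19) = -1/(-25) = -1*(-1/25) = 1/25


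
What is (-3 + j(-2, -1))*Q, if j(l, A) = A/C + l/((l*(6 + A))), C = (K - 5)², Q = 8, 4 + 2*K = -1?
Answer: -5072/225 ≈ -22.542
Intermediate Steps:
K = -5/2 (K = -2 + (½)*(-1) = -2 - ½ = -5/2 ≈ -2.5000)
C = 225/4 (C = (-5/2 - 5)² = (-15/2)² = 225/4 ≈ 56.250)
j(l, A) = 1/(6 + A) + 4*A/225 (j(l, A) = A/(225/4) + l/((l*(6 + A))) = A*(4/225) + l*(1/(l*(6 + A))) = 4*A/225 + 1/(6 + A) = 1/(6 + A) + 4*A/225)
(-3 + j(-2, -1))*Q = (-3 + (225 + 4*(-1)² + 24*(-1))/(225*(6 - 1)))*8 = (-3 + (1/225)*(225 + 4*1 - 24)/5)*8 = (-3 + (1/225)*(⅕)*(225 + 4 - 24))*8 = (-3 + (1/225)*(⅕)*205)*8 = (-3 + 41/225)*8 = -634/225*8 = -5072/225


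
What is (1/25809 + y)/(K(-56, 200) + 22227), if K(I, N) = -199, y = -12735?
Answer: -164338807/284260326 ≈ -0.57813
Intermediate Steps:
(1/25809 + y)/(K(-56, 200) + 22227) = (1/25809 - 12735)/(-199 + 22227) = (1/25809 - 12735)/22028 = -328677614/25809*1/22028 = -164338807/284260326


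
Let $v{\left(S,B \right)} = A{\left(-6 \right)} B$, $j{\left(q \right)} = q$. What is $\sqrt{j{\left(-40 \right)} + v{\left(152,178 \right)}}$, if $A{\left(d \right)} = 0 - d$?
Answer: $2 \sqrt{257} \approx 32.062$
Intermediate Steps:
$A{\left(d \right)} = - d$
$v{\left(S,B \right)} = 6 B$ ($v{\left(S,B \right)} = \left(-1\right) \left(-6\right) B = 6 B$)
$\sqrt{j{\left(-40 \right)} + v{\left(152,178 \right)}} = \sqrt{-40 + 6 \cdot 178} = \sqrt{-40 + 1068} = \sqrt{1028} = 2 \sqrt{257}$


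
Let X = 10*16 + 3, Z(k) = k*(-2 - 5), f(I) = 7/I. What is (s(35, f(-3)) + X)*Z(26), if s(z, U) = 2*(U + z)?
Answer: -124670/3 ≈ -41557.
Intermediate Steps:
Z(k) = -7*k (Z(k) = k*(-7) = -7*k)
s(z, U) = 2*U + 2*z
X = 163 (X = 160 + 3 = 163)
(s(35, f(-3)) + X)*Z(26) = ((2*(7/(-3)) + 2*35) + 163)*(-7*26) = ((2*(7*(-⅓)) + 70) + 163)*(-182) = ((2*(-7/3) + 70) + 163)*(-182) = ((-14/3 + 70) + 163)*(-182) = (196/3 + 163)*(-182) = (685/3)*(-182) = -124670/3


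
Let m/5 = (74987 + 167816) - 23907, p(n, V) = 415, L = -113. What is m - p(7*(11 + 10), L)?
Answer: 1094065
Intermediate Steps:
m = 1094480 (m = 5*((74987 + 167816) - 23907) = 5*(242803 - 23907) = 5*218896 = 1094480)
m - p(7*(11 + 10), L) = 1094480 - 1*415 = 1094480 - 415 = 1094065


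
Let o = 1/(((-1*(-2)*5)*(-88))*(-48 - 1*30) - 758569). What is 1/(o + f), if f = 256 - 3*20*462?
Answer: -689929/18948210057 ≈ -3.6411e-5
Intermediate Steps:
f = -27464 (f = 256 - 60*462 = 256 - 27720 = -27464)
o = -1/689929 (o = 1/(((2*5)*(-88))*(-48 - 30) - 758569) = 1/((10*(-88))*(-78) - 758569) = 1/(-880*(-78) - 758569) = 1/(68640 - 758569) = 1/(-689929) = -1/689929 ≈ -1.4494e-6)
1/(o + f) = 1/(-1/689929 - 27464) = 1/(-18948210057/689929) = -689929/18948210057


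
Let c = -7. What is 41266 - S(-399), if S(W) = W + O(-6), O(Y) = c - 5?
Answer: 41677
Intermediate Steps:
O(Y) = -12 (O(Y) = -7 - 5 = -12)
S(W) = -12 + W (S(W) = W - 12 = -12 + W)
41266 - S(-399) = 41266 - (-12 - 399) = 41266 - 1*(-411) = 41266 + 411 = 41677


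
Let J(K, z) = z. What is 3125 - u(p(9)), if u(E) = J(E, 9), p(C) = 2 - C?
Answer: 3116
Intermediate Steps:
u(E) = 9
3125 - u(p(9)) = 3125 - 1*9 = 3125 - 9 = 3116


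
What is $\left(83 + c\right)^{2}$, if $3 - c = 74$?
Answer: $144$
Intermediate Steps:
$c = -71$ ($c = 3 - 74 = -71$)
$\left(83 + c\right)^{2} = \left(83 - 71\right)^{2} = 12^{2} = 144$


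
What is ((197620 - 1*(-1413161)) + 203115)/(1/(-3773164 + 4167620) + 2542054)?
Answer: 715502160576/1002728452625 ≈ 0.71356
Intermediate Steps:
((197620 - 1*(-1413161)) + 203115)/(1/(-3773164 + 4167620) + 2542054) = ((197620 + 1413161) + 203115)/(1/394456 + 2542054) = (1610781 + 203115)/(1/394456 + 2542054) = 1813896/(1002728452625/394456) = 1813896*(394456/1002728452625) = 715502160576/1002728452625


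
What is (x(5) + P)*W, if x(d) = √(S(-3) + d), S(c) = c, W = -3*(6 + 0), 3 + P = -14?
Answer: 306 - 18*√2 ≈ 280.54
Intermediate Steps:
P = -17 (P = -3 - 14 = -17)
W = -18 (W = -3*6 = -18)
x(d) = √(-3 + d)
(x(5) + P)*W = (√(-3 + 5) - 17)*(-18) = (√2 - 17)*(-18) = (-17 + √2)*(-18) = 306 - 18*√2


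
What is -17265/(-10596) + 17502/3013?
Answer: 79156879/10641916 ≈ 7.4382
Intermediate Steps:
-17265/(-10596) + 17502/3013 = -17265*(-1/10596) + 17502*(1/3013) = 5755/3532 + 17502/3013 = 79156879/10641916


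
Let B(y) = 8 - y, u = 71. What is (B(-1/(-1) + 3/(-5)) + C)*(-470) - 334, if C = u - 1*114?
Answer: 16304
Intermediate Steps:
C = -43 (C = 71 - 1*114 = 71 - 114 = -43)
(B(-1/(-1) + 3/(-5)) + C)*(-470) - 334 = ((8 - (-1/(-1) + 3/(-5))) - 43)*(-470) - 334 = ((8 - (-1*(-1) + 3*(-⅕))) - 43)*(-470) - 334 = ((8 - (1 - ⅗)) - 43)*(-470) - 334 = ((8 - 1*⅖) - 43)*(-470) - 334 = ((8 - ⅖) - 43)*(-470) - 334 = (38/5 - 43)*(-470) - 334 = -177/5*(-470) - 334 = 16638 - 334 = 16304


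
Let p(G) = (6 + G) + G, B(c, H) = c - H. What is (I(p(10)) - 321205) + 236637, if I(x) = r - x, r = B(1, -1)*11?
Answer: -84572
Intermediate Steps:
r = 22 (r = (1 - 1*(-1))*11 = (1 + 1)*11 = 2*11 = 22)
p(G) = 6 + 2*G
I(x) = 22 - x
(I(p(10)) - 321205) + 236637 = ((22 - (6 + 2*10)) - 321205) + 236637 = ((22 - (6 + 20)) - 321205) + 236637 = ((22 - 1*26) - 321205) + 236637 = ((22 - 26) - 321205) + 236637 = (-4 - 321205) + 236637 = -321209 + 236637 = -84572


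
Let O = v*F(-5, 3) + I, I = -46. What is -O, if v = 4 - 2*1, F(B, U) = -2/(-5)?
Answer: 226/5 ≈ 45.200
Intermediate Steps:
F(B, U) = ⅖ (F(B, U) = -2*(-⅕) = ⅖)
v = 2 (v = 4 - 2 = 2)
O = -226/5 (O = 2*(⅖) - 46 = ⅘ - 46 = -226/5 ≈ -45.200)
-O = -1*(-226/5) = 226/5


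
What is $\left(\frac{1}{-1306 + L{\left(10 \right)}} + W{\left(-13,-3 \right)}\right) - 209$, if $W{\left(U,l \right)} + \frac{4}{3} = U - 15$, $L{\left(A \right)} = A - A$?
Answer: $- \frac{933793}{3918} \approx -238.33$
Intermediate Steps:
$L{\left(A \right)} = 0$
$W{\left(U,l \right)} = - \frac{49}{3} + U$ ($W{\left(U,l \right)} = - \frac{4}{3} + \left(U - 15\right) = - \frac{4}{3} + \left(-15 + U\right) = - \frac{49}{3} + U$)
$\left(\frac{1}{-1306 + L{\left(10 \right)}} + W{\left(-13,-3 \right)}\right) - 209 = \left(\frac{1}{-1306 + 0} - \frac{88}{3}\right) - 209 = \left(\frac{1}{-1306} - \frac{88}{3}\right) - 209 = \left(- \frac{1}{1306} - \frac{88}{3}\right) - 209 = - \frac{114931}{3918} - 209 = - \frac{933793}{3918}$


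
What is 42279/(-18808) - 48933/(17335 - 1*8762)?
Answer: -1282789731/161240984 ≈ -7.9557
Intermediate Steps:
42279/(-18808) - 48933/(17335 - 1*8762) = 42279*(-1/18808) - 48933/(17335 - 8762) = -42279/18808 - 48933/8573 = -1282789731/161240984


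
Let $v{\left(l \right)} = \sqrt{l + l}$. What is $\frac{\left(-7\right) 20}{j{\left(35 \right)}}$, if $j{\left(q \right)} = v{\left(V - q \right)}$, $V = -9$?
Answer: $\frac{35 i \sqrt{22}}{11} \approx 14.924 i$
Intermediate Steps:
$v{\left(l \right)} = \sqrt{2} \sqrt{l}$ ($v{\left(l \right)} = \sqrt{2 l} = \sqrt{2} \sqrt{l}$)
$j{\left(q \right)} = \sqrt{2} \sqrt{-9 - q}$
$\frac{\left(-7\right) 20}{j{\left(35 \right)}} = \frac{\left(-7\right) 20}{\sqrt{-18 - 70}} = - \frac{140}{\sqrt{-18 - 70}} = - \frac{140}{\sqrt{-88}} = - \frac{140}{2 i \sqrt{22}} = - 140 \left(- \frac{i \sqrt{22}}{44}\right) = \frac{35 i \sqrt{22}}{11}$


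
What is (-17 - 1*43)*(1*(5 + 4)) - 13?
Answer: -553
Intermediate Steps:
(-17 - 1*43)*(1*(5 + 4)) - 13 = (-17 - 43)*(1*9) - 13 = -60*9 - 13 = -540 - 13 = -553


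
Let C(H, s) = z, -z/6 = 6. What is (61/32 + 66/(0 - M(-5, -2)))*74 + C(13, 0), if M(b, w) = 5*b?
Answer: 120169/400 ≈ 300.42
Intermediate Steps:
z = -36 (z = -6*6 = -36)
C(H, s) = -36
(61/32 + 66/(0 - M(-5, -2)))*74 + C(13, 0) = (61/32 + 66/(0 - 5*(-5)))*74 - 36 = (61*(1/32) + 66/(0 - 1*(-25)))*74 - 36 = (61/32 + 66/(0 + 25))*74 - 36 = (61/32 + 66/25)*74 - 36 = (3637/800)*74 - 36 = 134569/400 - 36 = 120169/400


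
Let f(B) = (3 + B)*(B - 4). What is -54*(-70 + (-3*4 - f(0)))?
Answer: 3780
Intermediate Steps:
f(B) = (-4 + B)*(3 + B) (f(B) = (3 + B)*(-4 + B) = (-4 + B)*(3 + B))
-54*(-70 + (-3*4 - f(0))) = -54*(-70 + (-3*4 - (-12 + 0² - 1*0))) = -54*(-70 + (-12 - (-12 + 0 + 0))) = -54*(-70 + (-12 - 1*(-12))) = -54*(-70 + (-12 + 12)) = -54*(-70 + 0) = -54*(-70) = 3780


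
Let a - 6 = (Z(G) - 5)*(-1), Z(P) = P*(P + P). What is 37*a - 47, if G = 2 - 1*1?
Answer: 286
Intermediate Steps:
G = 1 (G = 2 - 1 = 1)
Z(P) = 2*P**2 (Z(P) = P*(2*P) = 2*P**2)
a = 9 (a = 6 + (2*1**2 - 5)*(-1) = 6 + (2*1 - 5)*(-1) = 6 + (2 - 5)*(-1) = 6 - 3*(-1) = 6 + 3 = 9)
37*a - 47 = 37*9 - 47 = 333 - 47 = 286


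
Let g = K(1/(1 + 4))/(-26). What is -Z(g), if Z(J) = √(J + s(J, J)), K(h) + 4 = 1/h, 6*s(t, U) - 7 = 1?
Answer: -√7878/78 ≈ -1.1379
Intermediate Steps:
s(t, U) = 4/3 (s(t, U) = 7/6 + (⅙)*1 = 7/6 + ⅙ = 4/3)
K(h) = -4 + 1/h
g = -1/26 (g = (-4 + 1/(1/(1 + 4)))/(-26) = (-4 + 1/(1/5))*(-1/26) = (-4 + 1/(⅕))*(-1/26) = (-4 + 5)*(-1/26) = 1*(-1/26) = -1/26 ≈ -0.038462)
Z(J) = √(4/3 + J) (Z(J) = √(J + 4/3) = √(4/3 + J))
-Z(g) = -√(12 + 9*(-1/26))/3 = -√(12 - 9/26)/3 = -√(303/26)/3 = -√7878/26/3 = -√7878/78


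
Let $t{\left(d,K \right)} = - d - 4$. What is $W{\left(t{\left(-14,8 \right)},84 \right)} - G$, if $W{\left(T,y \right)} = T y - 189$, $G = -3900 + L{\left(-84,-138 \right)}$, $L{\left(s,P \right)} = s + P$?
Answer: $4773$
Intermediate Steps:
$t{\left(d,K \right)} = -4 - d$
$L{\left(s,P \right)} = P + s$
$G = -4122$ ($G = -3900 - 222 = -4122$)
$W{\left(T,y \right)} = -189 + T y$
$W{\left(t{\left(-14,8 \right)},84 \right)} - G = \left(-189 + \left(-4 - -14\right) 84\right) - -4122 = \left(-189 + \left(-4 + 14\right) 84\right) + 4122 = \left(-189 + 10 \cdot 84\right) + 4122 = \left(-189 + 840\right) + 4122 = 651 + 4122 = 4773$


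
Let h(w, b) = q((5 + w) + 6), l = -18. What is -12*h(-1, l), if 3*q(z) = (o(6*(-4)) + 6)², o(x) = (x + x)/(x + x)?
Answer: -196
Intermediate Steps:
o(x) = 1 (o(x) = (2*x)/((2*x)) = (2*x)*(1/(2*x)) = 1)
q(z) = 49/3 (q(z) = (1 + 6)²/3 = (⅓)*7² = (⅓)*49 = 49/3)
h(w, b) = 49/3
-12*h(-1, l) = -12*49/3 = -196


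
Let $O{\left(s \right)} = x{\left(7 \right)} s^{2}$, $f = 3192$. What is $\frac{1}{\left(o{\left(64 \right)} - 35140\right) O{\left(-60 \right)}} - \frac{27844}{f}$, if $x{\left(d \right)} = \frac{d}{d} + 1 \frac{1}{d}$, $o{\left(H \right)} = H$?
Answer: $- \frac{1171987373731}{134355110400} \approx -8.7231$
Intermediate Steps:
$x{\left(d \right)} = 1 + \frac{1}{d}$
$O{\left(s \right)} = \frac{8 s^{2}}{7}$ ($O{\left(s \right)} = \frac{1 + 7}{7} s^{2} = \frac{1}{7} \cdot 8 s^{2} = \frac{8 s^{2}}{7}$)
$\frac{1}{\left(o{\left(64 \right)} - 35140\right) O{\left(-60 \right)}} - \frac{27844}{f} = \frac{1}{\left(64 - 35140\right) \frac{8 \left(-60\right)^{2}}{7}} - \frac{27844}{3192} = \frac{1}{\left(-35076\right) \frac{8}{7} \cdot 3600} - \frac{6961}{798} = - \frac{1}{35076 \cdot \frac{28800}{7}} - \frac{6961}{798} = \left(- \frac{1}{35076}\right) \frac{7}{28800} - \frac{6961}{798} = - \frac{7}{1010188800} - \frac{6961}{798} = - \frac{1171987373731}{134355110400}$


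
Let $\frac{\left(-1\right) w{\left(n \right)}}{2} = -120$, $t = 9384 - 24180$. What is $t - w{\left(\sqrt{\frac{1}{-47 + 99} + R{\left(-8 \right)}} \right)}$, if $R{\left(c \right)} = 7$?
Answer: $-15036$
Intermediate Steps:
$t = -14796$ ($t = 9384 - 24180 = -14796$)
$w{\left(n \right)} = 240$ ($w{\left(n \right)} = \left(-2\right) \left(-120\right) = 240$)
$t - w{\left(\sqrt{\frac{1}{-47 + 99} + R{\left(-8 \right)}} \right)} = -14796 - 240 = -15036$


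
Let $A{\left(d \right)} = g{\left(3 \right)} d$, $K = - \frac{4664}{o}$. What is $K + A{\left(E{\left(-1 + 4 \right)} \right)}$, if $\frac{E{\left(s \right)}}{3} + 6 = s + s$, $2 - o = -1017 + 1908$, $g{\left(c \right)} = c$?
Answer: $\frac{4664}{889} \approx 5.2463$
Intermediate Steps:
$o = -889$ ($o = 2 - \left(-1017 + 1908\right) = 2 - 891 = -889$)
$K = \frac{4664}{889}$ ($K = - \frac{4664}{-889} = \left(-4664\right) \left(- \frac{1}{889}\right) = \frac{4664}{889} \approx 5.2463$)
$E{\left(s \right)} = -18 + 6 s$ ($E{\left(s \right)} = -18 + 3 \left(s + s\right) = -18 + 3 \cdot 2 s = -18 + 6 s$)
$A{\left(d \right)} = 3 d$
$K + A{\left(E{\left(-1 + 4 \right)} \right)} = \frac{4664}{889} + 3 \left(-18 + 6 \left(-1 + 4\right)\right) = \frac{4664}{889} + 3 \left(-18 + 6 \cdot 3\right) = \frac{4664}{889} + 3 \left(-18 + 18\right) = \frac{4664}{889} + 3 \cdot 0 = \frac{4664}{889} + 0 = \frac{4664}{889}$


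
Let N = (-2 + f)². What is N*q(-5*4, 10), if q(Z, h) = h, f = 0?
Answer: 40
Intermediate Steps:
N = 4 (N = (-2 + 0)² = (-2)² = 4)
N*q(-5*4, 10) = 4*10 = 40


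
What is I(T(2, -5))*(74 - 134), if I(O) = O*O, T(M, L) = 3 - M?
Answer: -60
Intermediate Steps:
I(O) = O²
I(T(2, -5))*(74 - 134) = (3 - 1*2)²*(74 - 134) = (3 - 2)²*(-60) = 1²*(-60) = 1*(-60) = -60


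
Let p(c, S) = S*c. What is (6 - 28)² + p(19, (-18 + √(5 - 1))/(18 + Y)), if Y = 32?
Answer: 11948/25 ≈ 477.92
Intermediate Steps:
(6 - 28)² + p(19, (-18 + √(5 - 1))/(18 + Y)) = (6 - 28)² + ((-18 + √(5 - 1))/(18 + 32))*19 = (-22)² + ((-18 + √4)/50)*19 = 484 + ((-18 + 2)*(1/50))*19 = 484 - 16*1/50*19 = 484 - 8/25*19 = 484 - 152/25 = 11948/25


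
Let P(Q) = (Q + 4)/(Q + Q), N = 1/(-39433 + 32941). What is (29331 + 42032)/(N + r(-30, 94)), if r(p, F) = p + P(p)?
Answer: -772147660/319913 ≈ -2413.6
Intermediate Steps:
N = -1/6492 (N = 1/(-6492) = -1/6492 ≈ -0.00015404)
P(Q) = (4 + Q)/(2*Q) (P(Q) = (4 + Q)/((2*Q)) = (4 + Q)*(1/(2*Q)) = (4 + Q)/(2*Q))
r(p, F) = p + (4 + p)/(2*p)
(29331 + 42032)/(N + r(-30, 94)) = (29331 + 42032)/(-1/6492 + (½ - 30 + 2/(-30))) = 71363/(-1/6492 + (½ - 30 + 2*(-1/30))) = 71363/(-1/6492 + (½ - 30 - 1/15)) = 71363/(-1/6492 - 887/30) = 71363/(-319913/10820) = 71363*(-10820/319913) = -772147660/319913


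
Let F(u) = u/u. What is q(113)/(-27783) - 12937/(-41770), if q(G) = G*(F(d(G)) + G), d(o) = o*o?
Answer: -59550823/386831970 ≈ -0.15394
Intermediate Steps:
d(o) = o²
F(u) = 1
q(G) = G*(1 + G)
q(113)/(-27783) - 12937/(-41770) = (113*(1 + 113))/(-27783) - 12937/(-41770) = (113*114)*(-1/27783) - 12937*(-1/41770) = 12882*(-1/27783) + 12937/41770 = -4294/9261 + 12937/41770 = -59550823/386831970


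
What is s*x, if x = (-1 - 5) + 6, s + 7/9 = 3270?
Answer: 0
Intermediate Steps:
s = 29423/9 (s = -7/9 + 3270 = 29423/9 ≈ 3269.2)
x = 0 (x = -6 + 6 = 0)
s*x = (29423/9)*0 = 0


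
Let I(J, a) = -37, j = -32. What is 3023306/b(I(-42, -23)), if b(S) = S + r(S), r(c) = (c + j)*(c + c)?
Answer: 3023306/5069 ≈ 596.43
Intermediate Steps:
r(c) = 2*c*(-32 + c) (r(c) = (c - 32)*(c + c) = (-32 + c)*(2*c) = 2*c*(-32 + c))
b(S) = S + 2*S*(-32 + S)
3023306/b(I(-42, -23)) = 3023306/((-37*(-63 + 2*(-37)))) = 3023306/((-37*(-63 - 74))) = 3023306/((-37*(-137))) = 3023306/5069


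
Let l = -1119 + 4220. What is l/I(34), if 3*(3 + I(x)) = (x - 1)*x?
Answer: 443/53 ≈ 8.3585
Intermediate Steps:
I(x) = -3 + x*(-1 + x)/3 (I(x) = -3 + ((x - 1)*x)/3 = -3 + ((-1 + x)*x)/3 = -3 + (x*(-1 + x))/3 = -3 + x*(-1 + x)/3)
l = 3101
l/I(34) = 3101/(-3 - ⅓*34 + (⅓)*34²) = 3101/(-3 - 34/3 + (⅓)*1156) = 3101/(-3 - 34/3 + 1156/3) = 3101/371 = 3101*(1/371) = 443/53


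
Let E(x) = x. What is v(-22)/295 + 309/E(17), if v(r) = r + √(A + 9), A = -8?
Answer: 90798/5015 ≈ 18.105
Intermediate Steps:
v(r) = 1 + r (v(r) = r + √(-8 + 9) = r + √1 = r + 1 = 1 + r)
v(-22)/295 + 309/E(17) = (1 - 22)/295 + 309/17 = -21*1/295 + 309*(1/17) = -21/295 + 309/17 = 90798/5015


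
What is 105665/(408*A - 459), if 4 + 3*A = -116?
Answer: -15095/2397 ≈ -6.2975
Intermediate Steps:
A = -40 (A = -4/3 + (1/3)*(-116) = -4/3 - 116/3 = -40)
105665/(408*A - 459) = 105665/(408*(-40) - 459) = 105665/(-16320 - 459) = 105665/(-16779) = 105665*(-1/16779) = -15095/2397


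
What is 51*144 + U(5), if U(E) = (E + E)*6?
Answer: 7404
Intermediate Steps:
U(E) = 12*E (U(E) = (2*E)*6 = 12*E)
51*144 + U(5) = 51*144 + 12*5 = 7344 + 60 = 7404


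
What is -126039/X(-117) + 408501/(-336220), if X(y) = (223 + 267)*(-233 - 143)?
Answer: -1644269583/3097258640 ≈ -0.53088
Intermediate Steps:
X(y) = -184240 (X(y) = 490*(-376) = -184240)
-126039/X(-117) + 408501/(-336220) = -126039/(-184240) + 408501/(-336220) = -126039*(-1/184240) + 408501*(-1/336220) = 126039/184240 - 408501/336220 = -1644269583/3097258640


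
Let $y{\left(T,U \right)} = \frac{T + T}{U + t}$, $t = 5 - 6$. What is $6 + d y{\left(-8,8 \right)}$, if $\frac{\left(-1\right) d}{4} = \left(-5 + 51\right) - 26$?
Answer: $\frac{1322}{7} \approx 188.86$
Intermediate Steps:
$t = -1$
$d = -80$ ($d = - 4 \left(\left(-5 + 51\right) - 26\right) = - 4 \left(46 - 26\right) = \left(-4\right) 20 = -80$)
$y{\left(T,U \right)} = \frac{2 T}{-1 + U}$ ($y{\left(T,U \right)} = \frac{T + T}{U - 1} = \frac{2 T}{-1 + U}$)
$6 + d y{\left(-8,8 \right)} = 6 - 80 \cdot 2 \left(-8\right) \frac{1}{-1 + 8} = 6 - 80 \cdot 2 \left(-8\right) \frac{1}{7} = 6 - - \frac{1280}{7} = 6 + \frac{1280}{7} = \frac{1322}{7}$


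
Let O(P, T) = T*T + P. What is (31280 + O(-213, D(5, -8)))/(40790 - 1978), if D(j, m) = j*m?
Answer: 32667/38812 ≈ 0.84167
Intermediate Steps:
O(P, T) = P + T**2 (O(P, T) = T**2 + P = P + T**2)
(31280 + O(-213, D(5, -8)))/(40790 - 1978) = (31280 + (-213 + (5*(-8))**2))/(40790 - 1978) = (31280 + (-213 + (-40)**2))/38812 = (31280 + (-213 + 1600))*(1/38812) = (31280 + 1387)*(1/38812) = 32667*(1/38812) = 32667/38812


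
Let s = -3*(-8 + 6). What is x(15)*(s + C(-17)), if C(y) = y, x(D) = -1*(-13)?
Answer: -143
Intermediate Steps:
s = 6 (s = -3*(-2) = 6)
x(D) = 13
x(15)*(s + C(-17)) = 13*(6 - 17) = 13*(-11) = -143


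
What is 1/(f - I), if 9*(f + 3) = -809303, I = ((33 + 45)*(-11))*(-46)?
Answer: -9/1164542 ≈ -7.7284e-6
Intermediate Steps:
I = 39468 (I = (78*(-11))*(-46) = -858*(-46) = 39468)
f = -809330/9 (f = -3 + (⅑)*(-809303) = -3 - 809303/9 = -809330/9 ≈ -89926.)
1/(f - I) = 1/(-809330/9 - 1*39468) = 1/(-809330/9 - 39468) = 1/(-1164542/9) = -9/1164542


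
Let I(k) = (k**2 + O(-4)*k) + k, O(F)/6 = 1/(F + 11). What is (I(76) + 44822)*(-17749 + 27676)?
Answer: 3525812298/7 ≈ 5.0369e+8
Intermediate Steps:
O(F) = 6/(11 + F) (O(F) = 6/(F + 11) = 6/(11 + F))
I(k) = k**2 + 13*k/7 (I(k) = (k**2 + (6/(11 - 4))*k) + k = (k**2 + (6/7)*k) + k = (k**2 + (6*(1/7))*k) + k = (k**2 + 6*k/7) + k = k**2 + 13*k/7)
(I(76) + 44822)*(-17749 + 27676) = ((1/7)*76*(13 + 7*76) + 44822)*(-17749 + 27676) = ((1/7)*76*(13 + 532) + 44822)*9927 = ((1/7)*76*545 + 44822)*9927 = (41420/7 + 44822)*9927 = (355174/7)*9927 = 3525812298/7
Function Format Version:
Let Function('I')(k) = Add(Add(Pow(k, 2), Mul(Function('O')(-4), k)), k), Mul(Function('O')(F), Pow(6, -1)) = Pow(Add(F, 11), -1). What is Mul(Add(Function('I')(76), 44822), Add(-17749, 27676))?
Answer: Rational(3525812298, 7) ≈ 5.0369e+8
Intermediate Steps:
Function('O')(F) = Mul(6, Pow(Add(11, F), -1)) (Function('O')(F) = Mul(6, Pow(Add(F, 11), -1)) = Mul(6, Pow(Add(11, F), -1)))
Function('I')(k) = Add(Pow(k, 2), Mul(Rational(13, 7), k)) (Function('I')(k) = Add(Add(Pow(k, 2), Mul(Mul(6, Pow(Add(11, -4), -1)), k)), k) = Add(Add(Pow(k, 2), Mul(Mul(6, Pow(7, -1)), k)), k) = Add(Add(Pow(k, 2), Mul(Mul(6, Rational(1, 7)), k)), k) = Add(Add(Pow(k, 2), Mul(Rational(6, 7), k)), k) = Add(Pow(k, 2), Mul(Rational(13, 7), k)))
Mul(Add(Function('I')(76), 44822), Add(-17749, 27676)) = Mul(Add(Mul(Rational(1, 7), 76, Add(13, Mul(7, 76))), 44822), Add(-17749, 27676)) = Mul(Add(Mul(Rational(1, 7), 76, Add(13, 532)), 44822), 9927) = Mul(Add(Mul(Rational(1, 7), 76, 545), 44822), 9927) = Mul(Add(Rational(41420, 7), 44822), 9927) = Mul(Rational(355174, 7), 9927) = Rational(3525812298, 7)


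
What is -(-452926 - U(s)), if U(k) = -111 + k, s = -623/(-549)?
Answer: 248596058/549 ≈ 4.5282e+5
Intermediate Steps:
s = 623/549 (s = -623*(-1/549) = 623/549 ≈ 1.1348)
-(-452926 - U(s)) = -(-452926 - (-111 + 623/549)) = -(-452926 - 1*(-60316/549)) = -(-452926 + 60316/549) = -1*(-248596058/549) = 248596058/549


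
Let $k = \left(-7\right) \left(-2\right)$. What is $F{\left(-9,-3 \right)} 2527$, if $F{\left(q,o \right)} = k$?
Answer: $35378$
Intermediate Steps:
$k = 14$
$F{\left(q,o \right)} = 14$
$F{\left(-9,-3 \right)} 2527 = 14 \cdot 2527 = 35378$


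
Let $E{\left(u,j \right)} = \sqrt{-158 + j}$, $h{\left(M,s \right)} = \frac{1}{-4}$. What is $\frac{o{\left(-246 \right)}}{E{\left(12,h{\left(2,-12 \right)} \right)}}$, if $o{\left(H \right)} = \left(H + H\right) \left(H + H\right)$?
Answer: $- \frac{161376 i \sqrt{633}}{211} \approx - 19242.0 i$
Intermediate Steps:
$o{\left(H \right)} = 4 H^{2}$ ($o{\left(H \right)} = 2 H 2 H = 4 H^{2}$)
$h{\left(M,s \right)} = - \frac{1}{4}$
$\frac{o{\left(-246 \right)}}{E{\left(12,h{\left(2,-12 \right)} \right)}} = \frac{4 \left(-246\right)^{2}}{\sqrt{-158 - \frac{1}{4}}} = \frac{4 \cdot 60516}{\sqrt{- \frac{633}{4}}} = \frac{242064}{\frac{1}{2} i \sqrt{633}} = 242064 \left(- \frac{2 i \sqrt{633}}{633}\right) = - \frac{161376 i \sqrt{633}}{211}$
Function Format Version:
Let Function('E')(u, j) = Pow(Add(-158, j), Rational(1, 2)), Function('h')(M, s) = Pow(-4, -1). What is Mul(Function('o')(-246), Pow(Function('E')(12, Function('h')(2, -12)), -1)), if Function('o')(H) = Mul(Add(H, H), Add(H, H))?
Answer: Mul(Rational(-161376, 211), I, Pow(633, Rational(1, 2))) ≈ Mul(-19242., I)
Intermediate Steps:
Function('o')(H) = Mul(4, Pow(H, 2)) (Function('o')(H) = Mul(Mul(2, H), Mul(2, H)) = Mul(4, Pow(H, 2)))
Function('h')(M, s) = Rational(-1, 4)
Mul(Function('o')(-246), Pow(Function('E')(12, Function('h')(2, -12)), -1)) = Mul(Mul(4, Pow(-246, 2)), Pow(Pow(Add(-158, Rational(-1, 4)), Rational(1, 2)), -1)) = Mul(Mul(4, 60516), Pow(Pow(Rational(-633, 4), Rational(1, 2)), -1)) = Mul(242064, Pow(Mul(Rational(1, 2), I, Pow(633, Rational(1, 2))), -1)) = Mul(242064, Mul(Rational(-2, 633), I, Pow(633, Rational(1, 2)))) = Mul(Rational(-161376, 211), I, Pow(633, Rational(1, 2)))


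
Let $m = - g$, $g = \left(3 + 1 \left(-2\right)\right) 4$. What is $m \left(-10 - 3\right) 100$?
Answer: $5200$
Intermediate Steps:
$g = 4$ ($g = \left(3 - 2\right) 4 = 1 \cdot 4 = 4$)
$m = -4$ ($m = \left(-1\right) 4 = -4$)
$m \left(-10 - 3\right) 100 = - 4 \left(-10 - 3\right) 100 = \left(-4\right) \left(-13\right) 100 = 52 \cdot 100 = 5200$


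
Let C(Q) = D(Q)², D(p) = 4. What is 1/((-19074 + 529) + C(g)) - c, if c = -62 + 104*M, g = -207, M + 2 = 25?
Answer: -43172571/18529 ≈ -2330.0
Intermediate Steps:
M = 23 (M = -2 + 25 = 23)
C(Q) = 16 (C(Q) = 4² = 16)
c = 2330 (c = -62 + 104*23 = -62 + 2392 = 2330)
1/((-19074 + 529) + C(g)) - c = 1/((-19074 + 529) + 16) - 1*2330 = 1/(-18545 + 16) - 2330 = 1/(-18529) - 2330 = -1/18529 - 2330 = -43172571/18529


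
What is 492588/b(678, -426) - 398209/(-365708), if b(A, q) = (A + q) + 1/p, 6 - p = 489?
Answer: 12436816690181/6358878460 ≈ 1955.8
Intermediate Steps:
p = -483 (p = 6 - 1*489 = 6 - 489 = -483)
b(A, q) = -1/483 + A + q (b(A, q) = (A + q) + 1/(-483) = (A + q) - 1/483 = -1/483 + A + q)
492588/b(678, -426) - 398209/(-365708) = 492588/(-1/483 + 678 - 426) - 398209/(-365708) = 492588/(121715/483) - 398209*(-1/365708) = 492588*(483/121715) + 56887/52244 = 237920004/121715 + 56887/52244 = 12436816690181/6358878460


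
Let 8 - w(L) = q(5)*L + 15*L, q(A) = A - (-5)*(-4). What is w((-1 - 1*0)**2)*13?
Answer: 104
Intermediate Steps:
q(A) = -20 + A (q(A) = A - 1*20 = A - 20 = -20 + A)
w(L) = 8 (w(L) = 8 - ((-20 + 5)*L + 15*L) = 8 - (-15*L + 15*L) = 8 - 1*0 = 8 + 0 = 8)
w((-1 - 1*0)**2)*13 = 8*13 = 104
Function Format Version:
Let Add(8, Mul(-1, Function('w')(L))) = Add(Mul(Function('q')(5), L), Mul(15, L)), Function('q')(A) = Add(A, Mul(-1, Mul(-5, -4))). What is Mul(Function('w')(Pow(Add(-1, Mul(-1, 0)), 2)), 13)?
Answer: 104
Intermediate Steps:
Function('q')(A) = Add(-20, A) (Function('q')(A) = Add(A, Mul(-1, 20)) = Add(A, -20) = Add(-20, A))
Function('w')(L) = 8 (Function('w')(L) = Add(8, Mul(-1, Add(Mul(Add(-20, 5), L), Mul(15, L)))) = Add(8, Mul(-1, Add(Mul(-15, L), Mul(15, L)))) = Add(8, Mul(-1, 0)) = Add(8, 0) = 8)
Mul(Function('w')(Pow(Add(-1, Mul(-1, 0)), 2)), 13) = Mul(8, 13) = 104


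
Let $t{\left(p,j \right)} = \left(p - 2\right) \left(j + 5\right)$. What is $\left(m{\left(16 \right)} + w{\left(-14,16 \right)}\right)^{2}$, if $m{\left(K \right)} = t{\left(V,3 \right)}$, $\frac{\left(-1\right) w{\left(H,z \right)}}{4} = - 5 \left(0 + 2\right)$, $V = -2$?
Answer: $64$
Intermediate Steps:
$t{\left(p,j \right)} = \left(-2 + p\right) \left(5 + j\right)$
$w{\left(H,z \right)} = 40$ ($w{\left(H,z \right)} = - 4 \left(- 5 \left(0 + 2\right)\right) = - 4 \left(\left(-5\right) 2\right) = \left(-4\right) \left(-10\right) = 40$)
$m{\left(K \right)} = -32$ ($m{\left(K \right)} = -10 - 6 + 5 \left(-2\right) + 3 \left(-2\right) = -10 - 6 - 10 - 6 = -32$)
$\left(m{\left(16 \right)} + w{\left(-14,16 \right)}\right)^{2} = \left(-32 + 40\right)^{2} = 8^{2} = 64$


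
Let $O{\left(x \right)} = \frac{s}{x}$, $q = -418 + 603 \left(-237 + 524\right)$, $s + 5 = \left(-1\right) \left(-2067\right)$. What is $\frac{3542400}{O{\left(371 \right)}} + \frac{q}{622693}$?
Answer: $\frac{409181213228533}{641996483} \approx 6.3736 \cdot 10^{5}$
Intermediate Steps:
$s = 2062$ ($s = -5 - -2067 = -5 + 2067 = 2062$)
$q = 172643$ ($q = -418 + 603 \cdot 287 = -418 + 173061 = 172643$)
$O{\left(x \right)} = \frac{2062}{x}$
$\frac{3542400}{O{\left(371 \right)}} + \frac{q}{622693} = \frac{3542400}{2062 \cdot \frac{1}{371}} + \frac{172643}{622693} = \frac{3542400}{2062 \cdot \frac{1}{371}} + 172643 \cdot \frac{1}{622693} = \frac{3542400}{\frac{2062}{371}} + \frac{172643}{622693} = 3542400 \cdot \frac{371}{2062} + \frac{172643}{622693} = \frac{657115200}{1031} + \frac{172643}{622693} = \frac{409181213228533}{641996483}$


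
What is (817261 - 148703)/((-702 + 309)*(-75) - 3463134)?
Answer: -668558/3433659 ≈ -0.19471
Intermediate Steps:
(817261 - 148703)/((-702 + 309)*(-75) - 3463134) = 668558/(-393*(-75) - 3463134) = 668558/(29475 - 3463134) = 668558/(-3433659) = 668558*(-1/3433659) = -668558/3433659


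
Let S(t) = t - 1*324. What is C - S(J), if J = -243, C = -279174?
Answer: -278607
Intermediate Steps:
S(t) = -324 + t (S(t) = t - 324 = -324 + t)
C - S(J) = -279174 - (-324 - 243) = -279174 - 1*(-567) = -279174 + 567 = -278607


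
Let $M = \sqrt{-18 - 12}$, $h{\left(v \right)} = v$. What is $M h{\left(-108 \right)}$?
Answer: $- 108 i \sqrt{30} \approx - 591.54 i$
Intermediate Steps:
$M = i \sqrt{30}$ ($M = \sqrt{-30} = i \sqrt{30} \approx 5.4772 i$)
$M h{\left(-108 \right)} = i \sqrt{30} \left(-108\right) = - 108 i \sqrt{30}$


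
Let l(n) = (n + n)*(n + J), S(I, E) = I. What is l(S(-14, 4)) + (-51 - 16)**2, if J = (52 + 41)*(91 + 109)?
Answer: -515919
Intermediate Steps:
J = 18600 (J = 93*200 = 18600)
l(n) = 2*n*(18600 + n) (l(n) = (n + n)*(n + 18600) = (2*n)*(18600 + n) = 2*n*(18600 + n))
l(S(-14, 4)) + (-51 - 16)**2 = 2*(-14)*(18600 - 14) + (-51 - 16)**2 = 2*(-14)*18586 + (-67)**2 = -520408 + 4489 = -515919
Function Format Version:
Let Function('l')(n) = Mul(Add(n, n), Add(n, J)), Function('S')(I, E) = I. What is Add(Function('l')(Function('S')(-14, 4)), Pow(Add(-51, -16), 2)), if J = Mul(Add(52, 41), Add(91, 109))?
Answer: -515919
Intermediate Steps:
J = 18600 (J = Mul(93, 200) = 18600)
Function('l')(n) = Mul(2, n, Add(18600, n)) (Function('l')(n) = Mul(Add(n, n), Add(n, 18600)) = Mul(Mul(2, n), Add(18600, n)) = Mul(2, n, Add(18600, n)))
Add(Function('l')(Function('S')(-14, 4)), Pow(Add(-51, -16), 2)) = Add(Mul(2, -14, Add(18600, -14)), Pow(Add(-51, -16), 2)) = Add(Mul(2, -14, 18586), Pow(-67, 2)) = Add(-520408, 4489) = -515919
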